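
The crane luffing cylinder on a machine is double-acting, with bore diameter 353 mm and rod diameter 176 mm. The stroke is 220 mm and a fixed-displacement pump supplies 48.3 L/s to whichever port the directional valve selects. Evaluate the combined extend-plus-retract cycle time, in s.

t ≈ 0.781 s

Cap-side area A_cap = π/4 × (353 mm)² = 97870 mm^2
Rod-side annular area A_ann = π/4 × (353² − 176²) = 73540 mm^2
t_ext = A_cap·L/Q = 0.4458 s
t_ret = A_ann·L/Q = 0.3350 s
t_cycle = t_ext + t_ret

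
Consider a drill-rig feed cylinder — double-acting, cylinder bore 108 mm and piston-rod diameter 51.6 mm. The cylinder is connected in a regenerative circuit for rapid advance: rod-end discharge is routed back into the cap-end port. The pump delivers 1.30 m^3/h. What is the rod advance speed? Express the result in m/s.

In regeneration the rod-end outflow joins the pump flow into the cap end, so the net volume the pump must supply per unit advance equals the rod cross-section area.
Rod cross-section A_rod = π/4 × (51.6 mm)² = 2091 mm^2
v = Q_pump / A_rod

v ≈ 0.173 m/s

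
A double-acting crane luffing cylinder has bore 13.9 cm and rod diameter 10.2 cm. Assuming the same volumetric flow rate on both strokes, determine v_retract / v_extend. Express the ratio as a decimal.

v_ret/v_ext ≈ 2.17

Cap-side area A_cap = π/4 × (13.9 cm)² = 151.7 cm^2
Rod-side annular area A_ann = π/4 × (13.9² − 10.2²) = 70.03 cm^2
For equal Q, v ∝ 1/A, so v_ret/v_ext = A_cap/A_ann.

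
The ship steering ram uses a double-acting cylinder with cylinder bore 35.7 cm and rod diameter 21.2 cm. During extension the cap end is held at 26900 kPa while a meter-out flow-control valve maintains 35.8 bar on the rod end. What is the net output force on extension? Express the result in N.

F ≈ 2.46e6 N

Cap-side area A_cap = π/4 × (35.7 cm)² = 1001 cm^2
Rod-side annular area A_ann = π/4 × (35.7² − 21.2²) = 648.0 cm^2
Net thrust = P_cap·A_cap − P_rod·A_ann = 2.693e6 N − 2.320e5 N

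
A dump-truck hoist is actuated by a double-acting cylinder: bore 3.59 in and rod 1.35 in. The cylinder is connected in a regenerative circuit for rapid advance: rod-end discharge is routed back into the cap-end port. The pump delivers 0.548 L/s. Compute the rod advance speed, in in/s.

v ≈ 23.4 in/s

In regeneration the rod-end outflow joins the pump flow into the cap end, so the net volume the pump must supply per unit advance equals the rod cross-section area.
Rod cross-section A_rod = π/4 × (1.35 in)² = 1.431 in^2
v = Q_pump / A_rod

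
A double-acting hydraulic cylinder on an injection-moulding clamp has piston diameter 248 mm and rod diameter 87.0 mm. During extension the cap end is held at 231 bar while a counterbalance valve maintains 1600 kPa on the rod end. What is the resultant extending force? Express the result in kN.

F ≈ 1050 kN

Cap-side area A_cap = π/4 × (248 mm)² = 48310 mm^2
Rod-side annular area A_ann = π/4 × (248² − 87.0²) = 42360 mm^2
Net thrust = P_cap·A_cap − P_rod·A_ann = 1116 kN − 67.78 kN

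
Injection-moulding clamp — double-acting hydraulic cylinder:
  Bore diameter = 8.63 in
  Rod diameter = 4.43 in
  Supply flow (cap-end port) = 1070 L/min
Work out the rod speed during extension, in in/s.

v ≈ 18.6 in/s

Cap-side area A_cap = π/4 × (8.63 in)² = 58.49 in^2
v = Q / A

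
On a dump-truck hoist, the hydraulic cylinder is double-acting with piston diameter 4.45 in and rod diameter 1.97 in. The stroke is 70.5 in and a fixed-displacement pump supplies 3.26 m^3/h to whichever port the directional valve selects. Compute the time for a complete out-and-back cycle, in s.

t ≈ 35.8 s

Cap-side area A_cap = π/4 × (4.45 in)² = 15.55 in^2
Rod-side annular area A_ann = π/4 × (4.45² − 1.97²) = 12.50 in^2
t_ext = A_cap·L/Q = 19.84 s
t_ret = A_ann·L/Q = 15.95 s
t_cycle = t_ext + t_ret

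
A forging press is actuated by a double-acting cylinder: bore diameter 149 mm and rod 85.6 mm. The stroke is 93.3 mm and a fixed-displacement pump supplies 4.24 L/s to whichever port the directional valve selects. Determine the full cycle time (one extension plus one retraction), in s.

t ≈ 0.641 s

Cap-side area A_cap = π/4 × (149 mm)² = 17440 mm^2
Rod-side annular area A_ann = π/4 × (149² − 85.6²) = 11680 mm^2
t_ext = A_cap·L/Q = 0.3837 s
t_ret = A_ann·L/Q = 0.2571 s
t_cycle = t_ext + t_ret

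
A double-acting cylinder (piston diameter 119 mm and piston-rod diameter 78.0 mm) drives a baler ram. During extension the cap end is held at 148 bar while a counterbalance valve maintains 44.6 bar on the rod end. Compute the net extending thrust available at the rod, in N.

F ≈ 1.36e5 N

Cap-side area A_cap = π/4 × (119 mm)² = 11120 mm^2
Rod-side annular area A_ann = π/4 × (119² − 78.0²) = 6344 mm^2
Net thrust = P_cap·A_cap − P_rod·A_ann = 1.646e5 N − 28290 N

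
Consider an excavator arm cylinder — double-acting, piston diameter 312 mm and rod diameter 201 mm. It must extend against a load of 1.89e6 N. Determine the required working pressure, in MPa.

Cap-side area A_cap = π/4 × (312 mm)² = 76450 mm^2
P = F / A = 1.89e6 N / A

P ≈ 24.7 MPa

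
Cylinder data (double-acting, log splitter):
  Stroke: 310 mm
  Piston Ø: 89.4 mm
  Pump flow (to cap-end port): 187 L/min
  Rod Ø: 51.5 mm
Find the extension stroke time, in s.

Cap-side area A_cap = π/4 × (89.4 mm)² = 6277 mm^2
Swept volume V = A × L; t = V / Q = A·L / Q

t ≈ 0.624 s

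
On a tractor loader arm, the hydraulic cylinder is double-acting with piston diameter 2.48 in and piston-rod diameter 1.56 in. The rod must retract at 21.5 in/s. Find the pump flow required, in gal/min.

Q ≈ 16.3 gal/min

Rod-side annular area A_ann = π/4 × (2.48² − 1.56²) = 2.919 in^2
Q = A × v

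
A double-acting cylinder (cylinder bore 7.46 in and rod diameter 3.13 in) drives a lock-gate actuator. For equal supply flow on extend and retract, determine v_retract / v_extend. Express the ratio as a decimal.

Cap-side area A_cap = π/4 × (7.46 in)² = 43.71 in^2
Rod-side annular area A_ann = π/4 × (7.46² − 3.13²) = 36.01 in^2
For equal Q, v ∝ 1/A, so v_ret/v_ext = A_cap/A_ann.

v_ret/v_ext ≈ 1.21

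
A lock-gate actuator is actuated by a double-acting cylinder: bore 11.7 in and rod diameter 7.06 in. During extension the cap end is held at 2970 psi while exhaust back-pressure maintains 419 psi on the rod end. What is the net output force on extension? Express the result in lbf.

F ≈ 2.91e5 lbf

Cap-side area A_cap = π/4 × (11.7 in)² = 107.5 in^2
Rod-side annular area A_ann = π/4 × (11.7² − 7.06²) = 68.37 in^2
Net thrust = P_cap·A_cap − P_rod·A_ann = 3.193e5 lbf − 28650 lbf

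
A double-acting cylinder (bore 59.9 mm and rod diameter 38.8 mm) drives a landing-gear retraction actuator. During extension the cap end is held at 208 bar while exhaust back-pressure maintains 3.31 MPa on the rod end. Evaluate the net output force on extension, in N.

Cap-side area A_cap = π/4 × (59.9 mm)² = 2818 mm^2
Rod-side annular area A_ann = π/4 × (59.9² − 38.8²) = 1636 mm^2
Net thrust = P_cap·A_cap − P_rod·A_ann = 58610 N − 5414 N

F ≈ 53200 N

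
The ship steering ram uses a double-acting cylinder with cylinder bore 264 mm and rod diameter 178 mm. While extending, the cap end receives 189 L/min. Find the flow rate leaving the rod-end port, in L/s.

Cap-side area A_cap = π/4 × (264 mm)² = 54740 mm^2
Rod-side annular area A_ann = π/4 × (264² − 178²) = 29850 mm^2
Piston speed v = Q_in/A_cap; rod-end outflow Q_out = v × A_ann = Q_in × A_ann/A_cap.

Q_out ≈ 1.72 L/s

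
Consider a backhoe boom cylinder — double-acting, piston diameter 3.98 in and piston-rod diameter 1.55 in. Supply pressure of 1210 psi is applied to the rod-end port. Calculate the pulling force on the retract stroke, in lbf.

F ≈ 12800 lbf

Rod-side annular area A_ann = π/4 × (3.98² − 1.55²) = 10.55 in^2
On retraction the pressure acts on the annular area (bore minus rod).
F = P × A_ann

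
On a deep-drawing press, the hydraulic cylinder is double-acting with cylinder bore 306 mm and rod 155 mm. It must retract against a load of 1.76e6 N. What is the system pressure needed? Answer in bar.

P ≈ 322 bar

Rod-side annular area A_ann = π/4 × (306² − 155²) = 54670 mm^2
Retraction: pressure acts on the annular area.
P = F / A = 1.76e6 N / A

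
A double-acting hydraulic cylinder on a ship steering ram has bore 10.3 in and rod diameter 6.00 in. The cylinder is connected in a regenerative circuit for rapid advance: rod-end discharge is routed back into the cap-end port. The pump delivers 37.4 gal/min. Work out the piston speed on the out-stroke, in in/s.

In regeneration the rod-end outflow joins the pump flow into the cap end, so the net volume the pump must supply per unit advance equals the rod cross-section area.
Rod cross-section A_rod = π/4 × (6.00 in)² = 28.27 in^2
v = Q_pump / A_rod

v ≈ 5.09 in/s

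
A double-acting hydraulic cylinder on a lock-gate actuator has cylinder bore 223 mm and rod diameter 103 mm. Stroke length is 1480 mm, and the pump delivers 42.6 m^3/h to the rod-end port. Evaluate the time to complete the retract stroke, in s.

Rod-side annular area A_ann = π/4 × (223² − 103²) = 30720 mm^2
Swept volume V = A × L; t = V / Q = A·L / Q

t ≈ 3.84 s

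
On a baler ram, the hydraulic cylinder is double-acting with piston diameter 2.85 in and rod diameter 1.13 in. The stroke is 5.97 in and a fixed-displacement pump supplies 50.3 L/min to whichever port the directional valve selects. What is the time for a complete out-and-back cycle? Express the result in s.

Cap-side area A_cap = π/4 × (2.85 in)² = 6.379 in^2
Rod-side annular area A_ann = π/4 × (2.85² − 1.13²) = 5.377 in^2
t_ext = A_cap·L/Q = 0.7445 s
t_ret = A_ann·L/Q = 0.6274 s
t_cycle = t_ext + t_ret

t ≈ 1.37 s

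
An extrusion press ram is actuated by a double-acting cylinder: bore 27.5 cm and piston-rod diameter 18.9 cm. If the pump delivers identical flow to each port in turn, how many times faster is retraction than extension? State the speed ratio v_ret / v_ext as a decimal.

Cap-side area A_cap = π/4 × (27.5 cm)² = 594.0 cm^2
Rod-side annular area A_ann = π/4 × (27.5² − 18.9²) = 313.4 cm^2
For equal Q, v ∝ 1/A, so v_ret/v_ext = A_cap/A_ann.

v_ret/v_ext ≈ 1.90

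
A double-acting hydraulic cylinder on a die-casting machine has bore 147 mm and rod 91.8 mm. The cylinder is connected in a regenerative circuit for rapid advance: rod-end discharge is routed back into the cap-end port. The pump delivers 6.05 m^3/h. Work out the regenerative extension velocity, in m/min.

v ≈ 15.2 m/min

In regeneration the rod-end outflow joins the pump flow into the cap end, so the net volume the pump must supply per unit advance equals the rod cross-section area.
Rod cross-section A_rod = π/4 × (91.8 mm)² = 6619 mm^2
v = Q_pump / A_rod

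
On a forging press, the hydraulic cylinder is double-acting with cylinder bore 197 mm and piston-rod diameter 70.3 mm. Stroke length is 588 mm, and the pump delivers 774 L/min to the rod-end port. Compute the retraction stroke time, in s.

t ≈ 1.21 s

Rod-side annular area A_ann = π/4 × (197² − 70.3²) = 26600 mm^2
Swept volume V = A × L; t = V / Q = A·L / Q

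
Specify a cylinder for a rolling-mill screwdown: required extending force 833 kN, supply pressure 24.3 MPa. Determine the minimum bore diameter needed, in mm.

Extension force acts on the full piston face: F = P × (π/4)D².
D = √(4F / (πP)) = √(4 × 833 kN / (π × 24.3 MPa))

D ≈ 209 mm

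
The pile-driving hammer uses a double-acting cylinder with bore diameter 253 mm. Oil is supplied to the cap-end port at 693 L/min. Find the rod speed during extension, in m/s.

Cap-side area A_cap = π/4 × (253 mm)² = 50270 mm^2
v = Q / A

v ≈ 0.230 m/s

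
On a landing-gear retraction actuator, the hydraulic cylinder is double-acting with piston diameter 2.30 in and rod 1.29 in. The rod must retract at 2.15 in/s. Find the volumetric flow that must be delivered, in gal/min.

Rod-side annular area A_ann = π/4 × (2.30² − 1.29²) = 2.848 in^2
Q = A × v

Q ≈ 1.59 gal/min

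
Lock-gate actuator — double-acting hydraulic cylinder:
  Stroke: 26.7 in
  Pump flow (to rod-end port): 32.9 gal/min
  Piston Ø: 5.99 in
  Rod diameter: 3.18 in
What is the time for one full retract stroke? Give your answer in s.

t ≈ 4.27 s

Rod-side annular area A_ann = π/4 × (5.99² − 3.18²) = 20.24 in^2
Swept volume V = A × L; t = V / Q = A·L / Q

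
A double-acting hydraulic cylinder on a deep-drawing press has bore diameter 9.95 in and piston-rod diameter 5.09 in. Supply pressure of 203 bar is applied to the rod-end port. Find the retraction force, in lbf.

Rod-side annular area A_ann = π/4 × (9.95² − 5.09²) = 57.41 in^2
On retraction the pressure acts on the annular area (bore minus rod).
F = P × A_ann

F ≈ 1.69e5 lbf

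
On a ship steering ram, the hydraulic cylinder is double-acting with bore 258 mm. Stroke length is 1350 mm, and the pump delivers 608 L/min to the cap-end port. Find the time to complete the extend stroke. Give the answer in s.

Cap-side area A_cap = π/4 × (258 mm)² = 52280 mm^2
Swept volume V = A × L; t = V / Q = A·L / Q

t ≈ 6.96 s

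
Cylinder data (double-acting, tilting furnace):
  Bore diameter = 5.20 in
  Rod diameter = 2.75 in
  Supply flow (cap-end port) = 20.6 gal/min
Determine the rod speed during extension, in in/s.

Cap-side area A_cap = π/4 × (5.20 in)² = 21.24 in^2
v = Q / A

v ≈ 3.73 in/s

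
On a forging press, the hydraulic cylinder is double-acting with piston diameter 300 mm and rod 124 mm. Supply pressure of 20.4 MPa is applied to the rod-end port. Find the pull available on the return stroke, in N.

Rod-side annular area A_ann = π/4 × (300² − 124²) = 58610 mm^2
On retraction the pressure acts on the annular area (bore minus rod).
F = P × A_ann

F ≈ 1.20e6 N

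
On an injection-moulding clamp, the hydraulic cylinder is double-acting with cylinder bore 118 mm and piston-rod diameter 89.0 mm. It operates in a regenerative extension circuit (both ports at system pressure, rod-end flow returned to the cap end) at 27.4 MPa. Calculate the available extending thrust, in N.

F ≈ 1.70e5 N

With equal pressure on both faces, forces on the annular region cancel; the net push is pressure × rod cross-section.
Rod cross-section A_rod = π/4 × (89.0 mm)² = 6221 mm^2
F = P × A_rod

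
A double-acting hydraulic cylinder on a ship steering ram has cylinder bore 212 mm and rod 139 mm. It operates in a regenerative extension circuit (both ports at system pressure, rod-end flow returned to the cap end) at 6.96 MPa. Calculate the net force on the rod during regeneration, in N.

F ≈ 1.06e5 N

With equal pressure on both faces, forces on the annular region cancel; the net push is pressure × rod cross-section.
Rod cross-section A_rod = π/4 × (139 mm)² = 15170 mm^2
F = P × A_rod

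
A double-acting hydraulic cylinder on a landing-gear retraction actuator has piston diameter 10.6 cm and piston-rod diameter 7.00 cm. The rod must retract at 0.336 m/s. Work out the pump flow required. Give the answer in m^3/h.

Q ≈ 6.02 m^3/h

Rod-side annular area A_ann = π/4 × (10.6² − 7.00²) = 49.76 cm^2
Q = A × v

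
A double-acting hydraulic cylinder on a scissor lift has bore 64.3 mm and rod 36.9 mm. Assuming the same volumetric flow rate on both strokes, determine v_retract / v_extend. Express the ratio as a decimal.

v_ret/v_ext ≈ 1.49

Cap-side area A_cap = π/4 × (64.3 mm)² = 3247 mm^2
Rod-side annular area A_ann = π/4 × (64.3² − 36.9²) = 2178 mm^2
For equal Q, v ∝ 1/A, so v_ret/v_ext = A_cap/A_ann.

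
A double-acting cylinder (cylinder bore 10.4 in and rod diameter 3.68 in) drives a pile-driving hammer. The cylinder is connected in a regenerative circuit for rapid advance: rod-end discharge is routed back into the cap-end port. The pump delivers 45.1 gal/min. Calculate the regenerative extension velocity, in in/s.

In regeneration the rod-end outflow joins the pump flow into the cap end, so the net volume the pump must supply per unit advance equals the rod cross-section area.
Rod cross-section A_rod = π/4 × (3.68 in)² = 10.64 in^2
v = Q_pump / A_rod

v ≈ 16.3 in/s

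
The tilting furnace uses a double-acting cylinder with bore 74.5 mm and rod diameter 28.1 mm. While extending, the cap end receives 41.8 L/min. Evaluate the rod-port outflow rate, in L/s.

Cap-side area A_cap = π/4 × (74.5 mm)² = 4359 mm^2
Rod-side annular area A_ann = π/4 × (74.5² − 28.1²) = 3739 mm^2
Piston speed v = Q_in/A_cap; rod-end outflow Q_out = v × A_ann = Q_in × A_ann/A_cap.

Q_out ≈ 0.598 L/s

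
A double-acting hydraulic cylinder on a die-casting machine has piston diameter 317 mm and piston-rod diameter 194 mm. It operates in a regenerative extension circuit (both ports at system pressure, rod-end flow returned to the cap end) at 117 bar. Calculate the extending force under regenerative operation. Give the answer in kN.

F ≈ 346 kN

With equal pressure on both faces, forces on the annular region cancel; the net push is pressure × rod cross-section.
Rod cross-section A_rod = π/4 × (194 mm)² = 29560 mm^2
F = P × A_rod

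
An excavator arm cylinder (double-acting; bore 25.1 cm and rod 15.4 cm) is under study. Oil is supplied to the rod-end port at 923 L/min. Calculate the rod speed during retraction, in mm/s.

Rod-side annular area A_ann = π/4 × (25.1² − 15.4²) = 308.5 cm^2
Flow into the rod-end port fills the annular volume.
v = Q / A

v ≈ 499 mm/s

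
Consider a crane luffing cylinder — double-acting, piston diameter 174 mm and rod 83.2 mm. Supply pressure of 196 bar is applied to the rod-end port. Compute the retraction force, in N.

F ≈ 3.60e5 N

Rod-side annular area A_ann = π/4 × (174² − 83.2²) = 18340 mm^2
On retraction the pressure acts on the annular area (bore minus rod).
F = P × A_ann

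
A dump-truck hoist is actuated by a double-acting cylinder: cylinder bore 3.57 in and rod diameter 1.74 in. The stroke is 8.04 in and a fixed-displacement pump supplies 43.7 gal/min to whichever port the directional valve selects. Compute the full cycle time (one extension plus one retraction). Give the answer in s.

t ≈ 0.843 s

Cap-side area A_cap = π/4 × (3.57 in)² = 10.01 in^2
Rod-side annular area A_ann = π/4 × (3.57² − 1.74²) = 7.632 in^2
t_ext = A_cap·L/Q = 0.4783 s
t_ret = A_ann·L/Q = 0.3647 s
t_cycle = t_ext + t_ret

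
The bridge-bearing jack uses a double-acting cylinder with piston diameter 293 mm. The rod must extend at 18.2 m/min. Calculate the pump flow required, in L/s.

Cap-side area A_cap = π/4 × (293 mm)² = 67430 mm^2
Q = A × v

Q ≈ 20.5 L/s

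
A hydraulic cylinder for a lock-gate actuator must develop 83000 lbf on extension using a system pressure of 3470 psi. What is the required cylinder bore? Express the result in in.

D ≈ 5.52 in

Extension force acts on the full piston face: F = P × (π/4)D².
D = √(4F / (πP)) = √(4 × 83000 lbf / (π × 3470 psi))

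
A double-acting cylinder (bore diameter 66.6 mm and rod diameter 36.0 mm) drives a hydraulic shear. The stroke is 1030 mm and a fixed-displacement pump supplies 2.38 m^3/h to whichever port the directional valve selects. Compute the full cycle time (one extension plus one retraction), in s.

t ≈ 9.27 s

Cap-side area A_cap = π/4 × (66.6 mm)² = 3484 mm^2
Rod-side annular area A_ann = π/4 × (66.6² − 36.0²) = 2466 mm^2
t_ext = A_cap·L/Q = 5.428 s
t_ret = A_ann·L/Q = 3.842 s
t_cycle = t_ext + t_ret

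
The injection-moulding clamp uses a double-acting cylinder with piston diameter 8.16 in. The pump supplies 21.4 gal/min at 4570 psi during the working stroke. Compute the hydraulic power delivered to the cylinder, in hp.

Hydraulic power = P × Q

W ≈ 57.0 hp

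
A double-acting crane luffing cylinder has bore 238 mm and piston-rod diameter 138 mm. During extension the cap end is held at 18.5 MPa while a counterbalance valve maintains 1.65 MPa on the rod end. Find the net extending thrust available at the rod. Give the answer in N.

F ≈ 7.74e5 N

Cap-side area A_cap = π/4 × (238 mm)² = 44490 mm^2
Rod-side annular area A_ann = π/4 × (238² − 138²) = 29530 mm^2
Net thrust = P_cap·A_cap − P_rod·A_ann = 8.230e5 N − 48730 N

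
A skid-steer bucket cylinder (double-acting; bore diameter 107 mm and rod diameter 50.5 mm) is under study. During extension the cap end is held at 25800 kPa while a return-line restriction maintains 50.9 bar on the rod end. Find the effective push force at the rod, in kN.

Cap-side area A_cap = π/4 × (107 mm)² = 8992 mm^2
Rod-side annular area A_ann = π/4 × (107² − 50.5²) = 6989 mm^2
Net thrust = P_cap·A_cap − P_rod·A_ann = 232.0 kN − 35.57 kN

F ≈ 196 kN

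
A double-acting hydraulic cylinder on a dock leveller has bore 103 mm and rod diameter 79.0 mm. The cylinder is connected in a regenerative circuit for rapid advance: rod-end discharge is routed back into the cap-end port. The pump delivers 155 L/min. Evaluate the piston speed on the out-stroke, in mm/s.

In regeneration the rod-end outflow joins the pump flow into the cap end, so the net volume the pump must supply per unit advance equals the rod cross-section area.
Rod cross-section A_rod = π/4 × (79.0 mm)² = 4902 mm^2
v = Q_pump / A_rod

v ≈ 527 mm/s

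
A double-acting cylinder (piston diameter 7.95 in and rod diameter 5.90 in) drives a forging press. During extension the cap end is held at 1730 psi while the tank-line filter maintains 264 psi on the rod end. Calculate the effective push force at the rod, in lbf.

F ≈ 80000 lbf

Cap-side area A_cap = π/4 × (7.95 in)² = 49.64 in^2
Rod-side annular area A_ann = π/4 × (7.95² − 5.90²) = 22.30 in^2
Net thrust = P_cap·A_cap − P_rod·A_ann = 85880 lbf − 5887 lbf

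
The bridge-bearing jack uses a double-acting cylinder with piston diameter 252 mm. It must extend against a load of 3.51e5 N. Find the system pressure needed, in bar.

P ≈ 70.4 bar

Cap-side area A_cap = π/4 × (252 mm)² = 49880 mm^2
P = F / A = 3.51e5 N / A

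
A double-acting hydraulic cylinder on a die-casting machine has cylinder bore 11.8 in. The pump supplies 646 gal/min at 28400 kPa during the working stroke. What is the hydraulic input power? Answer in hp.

W ≈ 1550 hp

Hydraulic power = P × Q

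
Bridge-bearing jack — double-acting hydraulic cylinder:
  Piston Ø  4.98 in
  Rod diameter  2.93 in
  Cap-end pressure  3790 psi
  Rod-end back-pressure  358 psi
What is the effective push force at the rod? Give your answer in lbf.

Cap-side area A_cap = π/4 × (4.98 in)² = 19.48 in^2
Rod-side annular area A_ann = π/4 × (4.98² − 2.93²) = 12.74 in^2
Net thrust = P_cap·A_cap − P_rod·A_ann = 73820 lbf − 4559 lbf

F ≈ 69300 lbf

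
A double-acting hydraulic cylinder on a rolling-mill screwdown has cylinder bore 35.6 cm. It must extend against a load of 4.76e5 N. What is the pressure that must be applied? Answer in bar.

P ≈ 47.8 bar

Cap-side area A_cap = π/4 × (35.6 cm)² = 995.4 cm^2
P = F / A = 4.76e5 N / A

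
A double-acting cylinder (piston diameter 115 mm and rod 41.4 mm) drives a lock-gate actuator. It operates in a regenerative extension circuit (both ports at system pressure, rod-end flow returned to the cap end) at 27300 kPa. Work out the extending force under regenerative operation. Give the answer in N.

With equal pressure on both faces, forces on the annular region cancel; the net push is pressure × rod cross-section.
Rod cross-section A_rod = π/4 × (41.4 mm)² = 1346 mm^2
F = P × A_rod

F ≈ 36700 N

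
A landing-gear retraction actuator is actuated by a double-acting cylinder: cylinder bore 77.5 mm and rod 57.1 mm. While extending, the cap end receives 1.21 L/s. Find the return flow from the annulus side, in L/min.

Cap-side area A_cap = π/4 × (77.5 mm)² = 4717 mm^2
Rod-side annular area A_ann = π/4 × (77.5² − 57.1²) = 2157 mm^2
Piston speed v = Q_in/A_cap; rod-end outflow Q_out = v × A_ann = Q_in × A_ann/A_cap.

Q_out ≈ 33.2 L/min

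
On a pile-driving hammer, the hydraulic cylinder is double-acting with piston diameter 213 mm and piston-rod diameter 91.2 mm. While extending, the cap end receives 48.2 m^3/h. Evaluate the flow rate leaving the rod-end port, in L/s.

Q_out ≈ 10.9 L/s

Cap-side area A_cap = π/4 × (213 mm)² = 35630 mm^2
Rod-side annular area A_ann = π/4 × (213² − 91.2²) = 29100 mm^2
Piston speed v = Q_in/A_cap; rod-end outflow Q_out = v × A_ann = Q_in × A_ann/A_cap.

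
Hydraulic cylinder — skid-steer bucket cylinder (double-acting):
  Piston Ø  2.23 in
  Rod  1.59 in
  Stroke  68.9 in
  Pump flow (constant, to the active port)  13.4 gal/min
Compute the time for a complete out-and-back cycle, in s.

t ≈ 7.78 s

Cap-side area A_cap = π/4 × (2.23 in)² = 3.906 in^2
Rod-side annular area A_ann = π/4 × (2.23² − 1.59²) = 1.920 in^2
t_ext = A_cap·L/Q = 5.216 s
t_ret = A_ann·L/Q = 2.564 s
t_cycle = t_ext + t_ret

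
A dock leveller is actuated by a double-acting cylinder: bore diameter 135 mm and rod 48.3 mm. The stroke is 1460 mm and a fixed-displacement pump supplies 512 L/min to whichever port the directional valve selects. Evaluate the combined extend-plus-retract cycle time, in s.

Cap-side area A_cap = π/4 × (135 mm)² = 14310 mm^2
Rod-side annular area A_ann = π/4 × (135² − 48.3²) = 12480 mm^2
t_ext = A_cap·L/Q = 2.449 s
t_ret = A_ann·L/Q = 2.136 s
t_cycle = t_ext + t_ret

t ≈ 4.58 s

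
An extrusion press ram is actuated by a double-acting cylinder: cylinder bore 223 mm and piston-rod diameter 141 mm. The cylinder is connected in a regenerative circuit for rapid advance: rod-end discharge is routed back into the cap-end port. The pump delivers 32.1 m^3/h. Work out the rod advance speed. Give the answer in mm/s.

In regeneration the rod-end outflow joins the pump flow into the cap end, so the net volume the pump must supply per unit advance equals the rod cross-section area.
Rod cross-section A_rod = π/4 × (141 mm)² = 15610 mm^2
v = Q_pump / A_rod

v ≈ 571 mm/s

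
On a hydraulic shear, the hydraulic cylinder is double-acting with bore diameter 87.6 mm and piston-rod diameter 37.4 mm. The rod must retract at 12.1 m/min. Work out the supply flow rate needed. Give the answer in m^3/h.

Rod-side annular area A_ann = π/4 × (87.6² − 37.4²) = 4928 mm^2
Q = A × v

Q ≈ 3.58 m^3/h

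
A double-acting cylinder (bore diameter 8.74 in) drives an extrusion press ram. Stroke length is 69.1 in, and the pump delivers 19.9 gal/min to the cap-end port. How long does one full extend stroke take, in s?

t ≈ 54.1 s

Cap-side area A_cap = π/4 × (8.74 in)² = 59.99 in^2
Swept volume V = A × L; t = V / Q = A·L / Q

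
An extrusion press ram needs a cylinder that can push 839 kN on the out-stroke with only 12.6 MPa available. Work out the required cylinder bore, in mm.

D ≈ 291 mm

Extension force acts on the full piston face: F = P × (π/4)D².
D = √(4F / (πP)) = √(4 × 839 kN / (π × 12.6 MPa))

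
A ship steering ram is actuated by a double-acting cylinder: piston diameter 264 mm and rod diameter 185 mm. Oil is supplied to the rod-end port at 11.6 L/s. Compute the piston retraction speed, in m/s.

Rod-side annular area A_ann = π/4 × (264² − 185²) = 27860 mm^2
Flow into the rod-end port fills the annular volume.
v = Q / A

v ≈ 0.416 m/s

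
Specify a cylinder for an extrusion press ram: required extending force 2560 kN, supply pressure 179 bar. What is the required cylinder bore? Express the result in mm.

D ≈ 427 mm

Extension force acts on the full piston face: F = P × (π/4)D².
D = √(4F / (πP)) = √(4 × 2560 kN / (π × 179 bar))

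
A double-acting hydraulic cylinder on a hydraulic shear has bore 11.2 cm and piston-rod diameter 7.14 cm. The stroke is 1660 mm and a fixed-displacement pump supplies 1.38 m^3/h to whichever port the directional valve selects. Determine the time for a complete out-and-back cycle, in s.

t ≈ 68.0 s

Cap-side area A_cap = π/4 × (11.2 cm)² = 98.52 cm^2
Rod-side annular area A_ann = π/4 × (11.2² − 7.14²) = 58.48 cm^2
t_ext = A_cap·L/Q = 42.66 s
t_ret = A_ann·L/Q = 25.32 s
t_cycle = t_ext + t_ret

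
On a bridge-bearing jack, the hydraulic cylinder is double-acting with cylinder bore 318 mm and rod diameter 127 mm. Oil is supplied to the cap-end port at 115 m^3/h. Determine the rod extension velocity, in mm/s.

Cap-side area A_cap = π/4 × (318 mm)² = 79420 mm^2
v = Q / A

v ≈ 402 mm/s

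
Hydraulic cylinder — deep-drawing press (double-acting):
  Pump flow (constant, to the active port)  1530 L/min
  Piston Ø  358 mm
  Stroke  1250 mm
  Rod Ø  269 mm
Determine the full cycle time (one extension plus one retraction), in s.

t ≈ 7.08 s

Cap-side area A_cap = π/4 × (358 mm)² = 1.007e5 mm^2
Rod-side annular area A_ann = π/4 × (358² − 269²) = 43830 mm^2
t_ext = A_cap·L/Q = 4.934 s
t_ret = A_ann·L/Q = 2.148 s
t_cycle = t_ext + t_ret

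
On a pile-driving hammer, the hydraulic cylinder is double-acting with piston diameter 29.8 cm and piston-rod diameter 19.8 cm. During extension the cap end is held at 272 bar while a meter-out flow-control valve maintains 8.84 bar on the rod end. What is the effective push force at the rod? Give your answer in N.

Cap-side area A_cap = π/4 × (29.8 cm)² = 697.5 cm^2
Rod-side annular area A_ann = π/4 × (29.8² − 19.8²) = 389.6 cm^2
Net thrust = P_cap·A_cap − P_rod·A_ann = 1.897e6 N − 34440 N

F ≈ 1.86e6 N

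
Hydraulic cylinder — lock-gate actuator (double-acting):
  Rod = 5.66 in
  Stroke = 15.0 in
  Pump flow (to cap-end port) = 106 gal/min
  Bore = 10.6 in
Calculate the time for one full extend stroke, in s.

t ≈ 3.24 s

Cap-side area A_cap = π/4 × (10.6 in)² = 88.25 in^2
Swept volume V = A × L; t = V / Q = A·L / Q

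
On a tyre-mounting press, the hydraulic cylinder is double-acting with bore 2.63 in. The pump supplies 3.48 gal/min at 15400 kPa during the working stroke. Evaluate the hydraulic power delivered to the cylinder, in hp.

Hydraulic power = P × Q

W ≈ 4.53 hp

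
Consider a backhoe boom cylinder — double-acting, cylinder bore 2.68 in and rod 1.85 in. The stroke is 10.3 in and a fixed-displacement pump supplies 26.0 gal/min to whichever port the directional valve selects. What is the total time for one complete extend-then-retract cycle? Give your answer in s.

Cap-side area A_cap = π/4 × (2.68 in)² = 5.641 in^2
Rod-side annular area A_ann = π/4 × (2.68² − 1.85²) = 2.953 in^2
t_ext = A_cap·L/Q = 0.5804 s
t_ret = A_ann·L/Q = 0.3039 s
t_cycle = t_ext + t_ret

t ≈ 0.884 s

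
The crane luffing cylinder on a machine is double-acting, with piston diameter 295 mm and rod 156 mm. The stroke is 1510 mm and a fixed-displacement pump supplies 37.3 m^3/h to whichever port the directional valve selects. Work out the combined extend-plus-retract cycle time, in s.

t ≈ 17.1 s

Cap-side area A_cap = π/4 × (295 mm)² = 68350 mm^2
Rod-side annular area A_ann = π/4 × (295² − 156²) = 49240 mm^2
t_ext = A_cap·L/Q = 9.961 s
t_ret = A_ann·L/Q = 7.175 s
t_cycle = t_ext + t_ret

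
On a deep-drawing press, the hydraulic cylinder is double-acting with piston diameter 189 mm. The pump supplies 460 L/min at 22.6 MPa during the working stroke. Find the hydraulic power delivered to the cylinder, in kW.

W ≈ 173 kW

Hydraulic power = P × Q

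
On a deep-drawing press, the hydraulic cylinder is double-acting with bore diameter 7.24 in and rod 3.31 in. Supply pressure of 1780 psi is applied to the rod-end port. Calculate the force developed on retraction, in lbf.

Rod-side annular area A_ann = π/4 × (7.24² − 3.31²) = 32.56 in^2
On retraction the pressure acts on the annular area (bore minus rod).
F = P × A_ann

F ≈ 58000 lbf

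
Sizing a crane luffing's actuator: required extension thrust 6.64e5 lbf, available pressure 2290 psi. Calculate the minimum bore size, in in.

D ≈ 19.2 in

Extension force acts on the full piston face: F = P × (π/4)D².
D = √(4F / (πP)) = √(4 × 6.64e5 lbf / (π × 2290 psi))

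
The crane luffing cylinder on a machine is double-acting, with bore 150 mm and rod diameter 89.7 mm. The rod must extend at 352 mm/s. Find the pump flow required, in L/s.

Cap-side area A_cap = π/4 × (150 mm)² = 17670 mm^2
Q = A × v

Q ≈ 6.22 L/s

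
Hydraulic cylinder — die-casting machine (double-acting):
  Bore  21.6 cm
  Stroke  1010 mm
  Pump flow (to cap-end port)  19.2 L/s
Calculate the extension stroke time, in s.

t ≈ 1.93 s

Cap-side area A_cap = π/4 × (21.6 cm)² = 366.4 cm^2
Swept volume V = A × L; t = V / Q = A·L / Q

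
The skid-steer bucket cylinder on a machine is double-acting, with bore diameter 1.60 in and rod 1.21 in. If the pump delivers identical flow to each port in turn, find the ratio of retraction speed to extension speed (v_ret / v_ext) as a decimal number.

Cap-side area A_cap = π/4 × (1.60 in)² = 2.011 in^2
Rod-side annular area A_ann = π/4 × (1.60² − 1.21²) = 0.8607 in^2
For equal Q, v ∝ 1/A, so v_ret/v_ext = A_cap/A_ann.

v_ret/v_ext ≈ 2.34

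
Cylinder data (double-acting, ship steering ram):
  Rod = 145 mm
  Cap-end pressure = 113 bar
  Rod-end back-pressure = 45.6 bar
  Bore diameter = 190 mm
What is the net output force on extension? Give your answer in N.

Cap-side area A_cap = π/4 × (190 mm)² = 28350 mm^2
Rod-side annular area A_ann = π/4 × (190² − 145²) = 11840 mm^2
Net thrust = P_cap·A_cap − P_rod·A_ann = 3.204e5 N − 53990 N

F ≈ 2.66e5 N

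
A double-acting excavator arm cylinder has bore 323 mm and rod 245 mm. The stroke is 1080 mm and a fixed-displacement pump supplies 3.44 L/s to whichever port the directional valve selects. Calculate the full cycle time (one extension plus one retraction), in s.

Cap-side area A_cap = π/4 × (323 mm)² = 81940 mm^2
Rod-side annular area A_ann = π/4 × (323² − 245²) = 34800 mm^2
t_ext = A_cap·L/Q = 25.73 s
t_ret = A_ann·L/Q = 10.92 s
t_cycle = t_ext + t_ret

t ≈ 36.6 s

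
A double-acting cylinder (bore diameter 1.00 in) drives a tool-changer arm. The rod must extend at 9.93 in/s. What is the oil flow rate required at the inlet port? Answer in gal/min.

Q ≈ 2.03 gal/min

Cap-side area A_cap = π/4 × (1.00 in)² = 0.7854 in^2
Q = A × v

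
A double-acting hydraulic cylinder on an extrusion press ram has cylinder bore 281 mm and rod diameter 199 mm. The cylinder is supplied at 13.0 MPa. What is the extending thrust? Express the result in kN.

Cap-side area A_cap = π/4 × (281 mm)² = 62020 mm^2
F = P × A_cap = 13.0 MPa × A_cap

F ≈ 806 kN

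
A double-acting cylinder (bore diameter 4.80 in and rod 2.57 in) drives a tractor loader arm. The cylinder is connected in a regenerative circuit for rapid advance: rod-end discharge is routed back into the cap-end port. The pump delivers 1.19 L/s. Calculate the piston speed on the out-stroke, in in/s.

In regeneration the rod-end outflow joins the pump flow into the cap end, so the net volume the pump must supply per unit advance equals the rod cross-section area.
Rod cross-section A_rod = π/4 × (2.57 in)² = 5.187 in^2
v = Q_pump / A_rod

v ≈ 14.0 in/s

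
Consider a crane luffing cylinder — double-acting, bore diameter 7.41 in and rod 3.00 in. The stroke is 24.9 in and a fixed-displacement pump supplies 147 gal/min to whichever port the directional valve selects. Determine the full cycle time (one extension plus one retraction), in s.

t ≈ 3.48 s

Cap-side area A_cap = π/4 × (7.41 in)² = 43.12 in^2
Rod-side annular area A_ann = π/4 × (7.41² − 3.00²) = 36.06 in^2
t_ext = A_cap·L/Q = 1.897 s
t_ret = A_ann·L/Q = 1.586 s
t_cycle = t_ext + t_ret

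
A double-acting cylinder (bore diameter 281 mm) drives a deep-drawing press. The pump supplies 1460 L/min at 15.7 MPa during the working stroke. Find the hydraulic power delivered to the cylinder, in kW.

W ≈ 382 kW

Hydraulic power = P × Q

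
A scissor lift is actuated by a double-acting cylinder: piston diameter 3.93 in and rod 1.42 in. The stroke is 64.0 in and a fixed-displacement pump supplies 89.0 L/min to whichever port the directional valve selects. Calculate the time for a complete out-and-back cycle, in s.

t ≈ 16.0 s

Cap-side area A_cap = π/4 × (3.93 in)² = 12.13 in^2
Rod-side annular area A_ann = π/4 × (3.93² − 1.42²) = 10.55 in^2
t_ext = A_cap·L/Q = 8.577 s
t_ret = A_ann·L/Q = 7.457 s
t_cycle = t_ext + t_ret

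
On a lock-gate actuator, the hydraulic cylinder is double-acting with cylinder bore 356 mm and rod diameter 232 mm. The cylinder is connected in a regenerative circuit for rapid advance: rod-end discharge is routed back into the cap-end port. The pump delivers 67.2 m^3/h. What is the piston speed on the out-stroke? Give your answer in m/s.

In regeneration the rod-end outflow joins the pump flow into the cap end, so the net volume the pump must supply per unit advance equals the rod cross-section area.
Rod cross-section A_rod = π/4 × (232 mm)² = 42270 mm^2
v = Q_pump / A_rod

v ≈ 0.442 m/s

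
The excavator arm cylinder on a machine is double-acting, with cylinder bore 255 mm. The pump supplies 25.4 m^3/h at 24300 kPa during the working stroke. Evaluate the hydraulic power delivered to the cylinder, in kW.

W ≈ 171 kW

Hydraulic power = P × Q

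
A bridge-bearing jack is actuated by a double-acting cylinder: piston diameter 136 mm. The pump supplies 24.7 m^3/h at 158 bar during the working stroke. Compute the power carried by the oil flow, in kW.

W ≈ 108 kW

Hydraulic power = P × Q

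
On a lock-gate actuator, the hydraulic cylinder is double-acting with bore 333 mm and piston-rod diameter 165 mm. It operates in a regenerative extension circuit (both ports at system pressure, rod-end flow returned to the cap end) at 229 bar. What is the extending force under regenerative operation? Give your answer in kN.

With equal pressure on both faces, forces on the annular region cancel; the net push is pressure × rod cross-section.
Rod cross-section A_rod = π/4 × (165 mm)² = 21380 mm^2
F = P × A_rod

F ≈ 490 kN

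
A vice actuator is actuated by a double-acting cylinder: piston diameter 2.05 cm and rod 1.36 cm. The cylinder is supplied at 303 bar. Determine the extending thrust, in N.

Cap-side area A_cap = π/4 × (2.05 cm)² = 3.301 cm^2
F = P × A_cap = 303 bar × A_cap

F ≈ 10000 N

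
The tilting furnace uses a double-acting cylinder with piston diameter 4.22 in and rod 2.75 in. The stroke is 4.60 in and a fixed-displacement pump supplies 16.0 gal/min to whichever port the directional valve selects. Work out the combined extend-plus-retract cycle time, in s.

Cap-side area A_cap = π/4 × (4.22 in)² = 13.99 in^2
Rod-side annular area A_ann = π/4 × (4.22² − 2.75²) = 8.047 in^2
t_ext = A_cap·L/Q = 1.044 s
t_ret = A_ann·L/Q = 0.6009 s
t_cycle = t_ext + t_ret

t ≈ 1.65 s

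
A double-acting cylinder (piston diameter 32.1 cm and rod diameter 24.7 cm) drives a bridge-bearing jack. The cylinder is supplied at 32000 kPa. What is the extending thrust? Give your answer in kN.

Cap-side area A_cap = π/4 × (32.1 cm)² = 809.3 cm^2
F = P × A_cap = 32000 kPa × A_cap

F ≈ 2590 kN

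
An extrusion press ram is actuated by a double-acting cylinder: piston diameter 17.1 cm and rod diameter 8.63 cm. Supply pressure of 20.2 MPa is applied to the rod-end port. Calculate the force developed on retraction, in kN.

Rod-side annular area A_ann = π/4 × (17.1² − 8.63²) = 171.2 cm^2
On retraction the pressure acts on the annular area (bore minus rod).
F = P × A_ann

F ≈ 346 kN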